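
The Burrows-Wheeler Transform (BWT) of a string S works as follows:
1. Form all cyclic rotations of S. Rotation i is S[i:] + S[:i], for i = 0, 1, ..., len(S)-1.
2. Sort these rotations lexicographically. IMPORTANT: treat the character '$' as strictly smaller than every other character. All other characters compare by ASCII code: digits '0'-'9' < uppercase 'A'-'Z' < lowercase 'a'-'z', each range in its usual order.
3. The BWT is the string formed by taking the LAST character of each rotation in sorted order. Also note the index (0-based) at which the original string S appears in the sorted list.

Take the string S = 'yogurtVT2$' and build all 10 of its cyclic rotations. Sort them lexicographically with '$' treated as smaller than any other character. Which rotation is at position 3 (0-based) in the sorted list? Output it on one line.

Answer: VT2$yogurt

Derivation:
All 10 rotations (rotation i = S[i:]+S[:i]):
  rot[0] = yogurtVT2$
  rot[1] = ogurtVT2$y
  rot[2] = gurtVT2$yo
  rot[3] = urtVT2$yog
  rot[4] = rtVT2$yogu
  rot[5] = tVT2$yogur
  rot[6] = VT2$yogurt
  rot[7] = T2$yogurtV
  rot[8] = 2$yogurtVT
  rot[9] = $yogurtVT2
Sorted (with $ < everything):
  sorted[0] = $yogurtVT2
  sorted[1] = 2$yogurtVT
  sorted[2] = T2$yogurtV
  sorted[3] = VT2$yogurt
  sorted[4] = gurtVT2$yo
  sorted[5] = ogurtVT2$y
  sorted[6] = rtVT2$yogu
  sorted[7] = tVT2$yogur
  sorted[8] = urtVT2$yog
  sorted[9] = yogurtVT2$
sorted[3] = VT2$yogurt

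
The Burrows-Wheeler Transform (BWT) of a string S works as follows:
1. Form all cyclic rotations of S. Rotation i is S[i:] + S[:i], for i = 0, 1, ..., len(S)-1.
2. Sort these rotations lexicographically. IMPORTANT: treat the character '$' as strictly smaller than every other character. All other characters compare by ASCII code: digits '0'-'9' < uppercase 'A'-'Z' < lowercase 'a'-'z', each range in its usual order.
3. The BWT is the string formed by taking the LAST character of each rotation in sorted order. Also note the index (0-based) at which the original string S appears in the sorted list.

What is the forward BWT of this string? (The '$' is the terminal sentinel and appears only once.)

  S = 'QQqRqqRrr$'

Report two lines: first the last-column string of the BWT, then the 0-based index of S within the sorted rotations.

All 10 rotations (rotation i = S[i:]+S[:i]):
  rot[0] = QQqRqqRrr$
  rot[1] = QqRqqRrr$Q
  rot[2] = qRqqRrr$QQ
  rot[3] = RqqRrr$QQq
  rot[4] = qqRrr$QQqR
  rot[5] = qRrr$QQqRq
  rot[6] = Rrr$QQqRqq
  rot[7] = rr$QQqRqqR
  rot[8] = r$QQqRqqRr
  rot[9] = $QQqRqqRrr
Sorted (with $ < everything):
  sorted[0] = $QQqRqqRrr  (last char: 'r')
  sorted[1] = QQqRqqRrr$  (last char: '$')
  sorted[2] = QqRqqRrr$Q  (last char: 'Q')
  sorted[3] = RqqRrr$QQq  (last char: 'q')
  sorted[4] = Rrr$QQqRqq  (last char: 'q')
  sorted[5] = qRqqRrr$QQ  (last char: 'Q')
  sorted[6] = qRrr$QQqRq  (last char: 'q')
  sorted[7] = qqRrr$QQqR  (last char: 'R')
  sorted[8] = r$QQqRqqRr  (last char: 'r')
  sorted[9] = rr$QQqRqqR  (last char: 'R')
Last column: r$QqqQqRrR
Original string S is at sorted index 1

Answer: r$QqqQqRrR
1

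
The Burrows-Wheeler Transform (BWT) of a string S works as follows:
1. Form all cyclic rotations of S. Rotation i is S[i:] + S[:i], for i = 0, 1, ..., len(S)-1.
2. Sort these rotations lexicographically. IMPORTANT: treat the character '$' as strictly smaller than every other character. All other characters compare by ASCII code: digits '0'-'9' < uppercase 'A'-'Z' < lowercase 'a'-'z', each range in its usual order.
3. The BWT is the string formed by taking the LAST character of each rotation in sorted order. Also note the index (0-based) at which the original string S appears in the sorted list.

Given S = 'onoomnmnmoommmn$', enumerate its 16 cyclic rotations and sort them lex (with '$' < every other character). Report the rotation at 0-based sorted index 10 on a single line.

Answer: noomnmnmoommmn$o

Derivation:
All 16 rotations (rotation i = S[i:]+S[:i]):
  rot[0] = onoomnmnmoommmn$
  rot[1] = noomnmnmoommmn$o
  rot[2] = oomnmnmoommmn$on
  rot[3] = omnmnmoommmn$ono
  rot[4] = mnmnmoommmn$onoo
  rot[5] = nmnmoommmn$onoom
  rot[6] = mnmoommmn$onoomn
  rot[7] = nmoommmn$onoomnm
  rot[8] = moommmn$onoomnmn
  rot[9] = oommmn$onoomnmnm
  rot[10] = ommmn$onoomnmnmo
  rot[11] = mmmn$onoomnmnmoo
  rot[12] = mmn$onoomnmnmoom
  rot[13] = mn$onoomnmnmoomm
  rot[14] = n$onoomnmnmoommm
  rot[15] = $onoomnmnmoommmn
Sorted (with $ < everything):
  sorted[0] = $onoomnmnmoommmn
  sorted[1] = mmmn$onoomnmnmoo
  sorted[2] = mmn$onoomnmnmoom
  sorted[3] = mn$onoomnmnmoomm
  sorted[4] = mnmnmoommmn$onoo
  sorted[5] = mnmoommmn$onoomn
  sorted[6] = moommmn$onoomnmn
  sorted[7] = n$onoomnmnmoommm
  sorted[8] = nmnmoommmn$onoom
  sorted[9] = nmoommmn$onoomnm
  sorted[10] = noomnmnmoommmn$o
  sorted[11] = ommmn$onoomnmnmo
  sorted[12] = omnmnmoommmn$ono
  sorted[13] = onoomnmnmoommmn$
  sorted[14] = oommmn$onoomnmnm
  sorted[15] = oomnmnmoommmn$on
sorted[10] = noomnmnmoommmn$o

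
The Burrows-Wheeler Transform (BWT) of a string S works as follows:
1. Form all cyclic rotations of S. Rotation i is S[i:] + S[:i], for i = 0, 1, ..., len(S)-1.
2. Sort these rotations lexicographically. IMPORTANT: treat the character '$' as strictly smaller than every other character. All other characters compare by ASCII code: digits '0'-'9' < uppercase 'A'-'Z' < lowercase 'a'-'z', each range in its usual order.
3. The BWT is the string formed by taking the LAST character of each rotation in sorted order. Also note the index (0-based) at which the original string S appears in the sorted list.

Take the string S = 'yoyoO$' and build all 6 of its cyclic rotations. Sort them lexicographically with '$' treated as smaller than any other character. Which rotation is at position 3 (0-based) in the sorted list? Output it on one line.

Answer: oyoO$y

Derivation:
All 6 rotations (rotation i = S[i:]+S[:i]):
  rot[0] = yoyoO$
  rot[1] = oyoO$y
  rot[2] = yoO$yo
  rot[3] = oO$yoy
  rot[4] = O$yoyo
  rot[5] = $yoyoO
Sorted (with $ < everything):
  sorted[0] = $yoyoO
  sorted[1] = O$yoyo
  sorted[2] = oO$yoy
  sorted[3] = oyoO$y
  sorted[4] = yoO$yo
  sorted[5] = yoyoO$
sorted[3] = oyoO$y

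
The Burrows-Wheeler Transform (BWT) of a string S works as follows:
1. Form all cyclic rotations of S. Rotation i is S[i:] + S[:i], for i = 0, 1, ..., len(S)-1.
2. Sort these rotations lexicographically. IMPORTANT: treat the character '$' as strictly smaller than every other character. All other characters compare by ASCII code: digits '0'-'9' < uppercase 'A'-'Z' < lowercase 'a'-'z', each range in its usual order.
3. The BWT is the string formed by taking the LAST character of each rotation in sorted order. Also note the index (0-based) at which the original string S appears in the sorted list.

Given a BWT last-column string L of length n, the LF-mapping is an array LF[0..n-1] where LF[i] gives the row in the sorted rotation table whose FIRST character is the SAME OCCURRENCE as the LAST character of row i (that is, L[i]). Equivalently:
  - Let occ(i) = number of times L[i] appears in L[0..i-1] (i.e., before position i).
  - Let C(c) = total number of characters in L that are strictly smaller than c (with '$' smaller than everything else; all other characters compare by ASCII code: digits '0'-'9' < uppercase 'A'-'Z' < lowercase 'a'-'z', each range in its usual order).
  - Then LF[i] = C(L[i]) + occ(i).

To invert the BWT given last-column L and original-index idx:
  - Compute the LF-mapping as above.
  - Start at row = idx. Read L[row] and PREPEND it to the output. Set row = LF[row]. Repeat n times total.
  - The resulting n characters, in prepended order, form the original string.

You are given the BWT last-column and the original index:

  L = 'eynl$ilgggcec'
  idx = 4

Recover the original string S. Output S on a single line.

Answer: encyclgiggle$

Derivation:
LF mapping: 3 12 11 9 0 8 10 5 6 7 1 4 2
Walk LF starting at row 4, prepending L[row]:
  step 1: row=4, L[4]='$', prepend. Next row=LF[4]=0
  step 2: row=0, L[0]='e', prepend. Next row=LF[0]=3
  step 3: row=3, L[3]='l', prepend. Next row=LF[3]=9
  step 4: row=9, L[9]='g', prepend. Next row=LF[9]=7
  step 5: row=7, L[7]='g', prepend. Next row=LF[7]=5
  step 6: row=5, L[5]='i', prepend. Next row=LF[5]=8
  step 7: row=8, L[8]='g', prepend. Next row=LF[8]=6
  step 8: row=6, L[6]='l', prepend. Next row=LF[6]=10
  step 9: row=10, L[10]='c', prepend. Next row=LF[10]=1
  step 10: row=1, L[1]='y', prepend. Next row=LF[1]=12
  step 11: row=12, L[12]='c', prepend. Next row=LF[12]=2
  step 12: row=2, L[2]='n', prepend. Next row=LF[2]=11
  step 13: row=11, L[11]='e', prepend. Next row=LF[11]=4
Reversed output: encyclgiggle$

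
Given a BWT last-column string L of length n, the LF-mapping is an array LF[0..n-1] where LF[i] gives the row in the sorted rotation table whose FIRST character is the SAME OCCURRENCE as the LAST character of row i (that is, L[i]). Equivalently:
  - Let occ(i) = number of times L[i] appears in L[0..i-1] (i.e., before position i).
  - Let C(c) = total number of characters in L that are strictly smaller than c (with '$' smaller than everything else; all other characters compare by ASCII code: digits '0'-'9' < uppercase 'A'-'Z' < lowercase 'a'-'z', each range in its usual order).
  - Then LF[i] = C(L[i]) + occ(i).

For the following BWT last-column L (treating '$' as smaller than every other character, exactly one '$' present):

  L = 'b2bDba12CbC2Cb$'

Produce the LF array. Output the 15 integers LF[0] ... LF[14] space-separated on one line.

Answer: 10 2 11 8 12 9 1 3 5 13 6 4 7 14 0

Derivation:
Char counts: '$':1, '1':1, '2':3, 'C':3, 'D':1, 'a':1, 'b':5
C (first-col start): C('$')=0, C('1')=1, C('2')=2, C('C')=5, C('D')=8, C('a')=9, C('b')=10
L[0]='b': occ=0, LF[0]=C('b')+0=10+0=10
L[1]='2': occ=0, LF[1]=C('2')+0=2+0=2
L[2]='b': occ=1, LF[2]=C('b')+1=10+1=11
L[3]='D': occ=0, LF[3]=C('D')+0=8+0=8
L[4]='b': occ=2, LF[4]=C('b')+2=10+2=12
L[5]='a': occ=0, LF[5]=C('a')+0=9+0=9
L[6]='1': occ=0, LF[6]=C('1')+0=1+0=1
L[7]='2': occ=1, LF[7]=C('2')+1=2+1=3
L[8]='C': occ=0, LF[8]=C('C')+0=5+0=5
L[9]='b': occ=3, LF[9]=C('b')+3=10+3=13
L[10]='C': occ=1, LF[10]=C('C')+1=5+1=6
L[11]='2': occ=2, LF[11]=C('2')+2=2+2=4
L[12]='C': occ=2, LF[12]=C('C')+2=5+2=7
L[13]='b': occ=4, LF[13]=C('b')+4=10+4=14
L[14]='$': occ=0, LF[14]=C('$')+0=0+0=0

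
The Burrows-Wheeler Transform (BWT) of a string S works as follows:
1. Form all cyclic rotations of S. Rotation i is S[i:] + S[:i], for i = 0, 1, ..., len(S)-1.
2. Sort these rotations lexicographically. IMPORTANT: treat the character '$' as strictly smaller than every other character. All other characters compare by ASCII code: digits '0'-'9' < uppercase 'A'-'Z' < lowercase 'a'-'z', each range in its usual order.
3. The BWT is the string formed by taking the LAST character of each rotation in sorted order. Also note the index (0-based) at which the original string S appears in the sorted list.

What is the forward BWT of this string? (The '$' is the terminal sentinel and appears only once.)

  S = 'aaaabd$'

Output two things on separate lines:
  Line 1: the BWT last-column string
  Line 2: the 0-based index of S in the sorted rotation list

All 7 rotations (rotation i = S[i:]+S[:i]):
  rot[0] = aaaabd$
  rot[1] = aaabd$a
  rot[2] = aabd$aa
  rot[3] = abd$aaa
  rot[4] = bd$aaaa
  rot[5] = d$aaaab
  rot[6] = $aaaabd
Sorted (with $ < everything):
  sorted[0] = $aaaabd  (last char: 'd')
  sorted[1] = aaaabd$  (last char: '$')
  sorted[2] = aaabd$a  (last char: 'a')
  sorted[3] = aabd$aa  (last char: 'a')
  sorted[4] = abd$aaa  (last char: 'a')
  sorted[5] = bd$aaaa  (last char: 'a')
  sorted[6] = d$aaaab  (last char: 'b')
Last column: d$aaaab
Original string S is at sorted index 1

Answer: d$aaaab
1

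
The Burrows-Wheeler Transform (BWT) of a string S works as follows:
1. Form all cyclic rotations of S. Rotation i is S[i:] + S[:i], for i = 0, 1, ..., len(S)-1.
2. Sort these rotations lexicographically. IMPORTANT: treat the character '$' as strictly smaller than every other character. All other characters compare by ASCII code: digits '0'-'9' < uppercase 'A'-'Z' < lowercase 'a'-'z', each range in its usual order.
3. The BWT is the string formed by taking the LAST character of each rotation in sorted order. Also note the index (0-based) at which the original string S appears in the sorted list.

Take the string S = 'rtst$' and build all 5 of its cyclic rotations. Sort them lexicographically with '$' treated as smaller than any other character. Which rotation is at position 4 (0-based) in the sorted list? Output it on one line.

Answer: tst$r

Derivation:
All 5 rotations (rotation i = S[i:]+S[:i]):
  rot[0] = rtst$
  rot[1] = tst$r
  rot[2] = st$rt
  rot[3] = t$rts
  rot[4] = $rtst
Sorted (with $ < everything):
  sorted[0] = $rtst
  sorted[1] = rtst$
  sorted[2] = st$rt
  sorted[3] = t$rts
  sorted[4] = tst$r
sorted[4] = tst$r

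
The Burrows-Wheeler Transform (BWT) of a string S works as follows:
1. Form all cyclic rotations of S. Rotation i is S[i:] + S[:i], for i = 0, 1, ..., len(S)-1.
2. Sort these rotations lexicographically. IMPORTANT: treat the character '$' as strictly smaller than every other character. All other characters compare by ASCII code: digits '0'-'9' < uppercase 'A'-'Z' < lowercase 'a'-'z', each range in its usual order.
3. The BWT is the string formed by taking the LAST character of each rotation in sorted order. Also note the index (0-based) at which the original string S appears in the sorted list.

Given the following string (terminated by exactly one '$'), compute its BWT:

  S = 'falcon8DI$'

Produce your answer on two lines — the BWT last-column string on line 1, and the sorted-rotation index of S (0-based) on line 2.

All 10 rotations (rotation i = S[i:]+S[:i]):
  rot[0] = falcon8DI$
  rot[1] = alcon8DI$f
  rot[2] = lcon8DI$fa
  rot[3] = con8DI$fal
  rot[4] = on8DI$falc
  rot[5] = n8DI$falco
  rot[6] = 8DI$falcon
  rot[7] = DI$falcon8
  rot[8] = I$falcon8D
  rot[9] = $falcon8DI
Sorted (with $ < everything):
  sorted[0] = $falcon8DI  (last char: 'I')
  sorted[1] = 8DI$falcon  (last char: 'n')
  sorted[2] = DI$falcon8  (last char: '8')
  sorted[3] = I$falcon8D  (last char: 'D')
  sorted[4] = alcon8DI$f  (last char: 'f')
  sorted[5] = con8DI$fal  (last char: 'l')
  sorted[6] = falcon8DI$  (last char: '$')
  sorted[7] = lcon8DI$fa  (last char: 'a')
  sorted[8] = n8DI$falco  (last char: 'o')
  sorted[9] = on8DI$falc  (last char: 'c')
Last column: In8Dfl$aoc
Original string S is at sorted index 6

Answer: In8Dfl$aoc
6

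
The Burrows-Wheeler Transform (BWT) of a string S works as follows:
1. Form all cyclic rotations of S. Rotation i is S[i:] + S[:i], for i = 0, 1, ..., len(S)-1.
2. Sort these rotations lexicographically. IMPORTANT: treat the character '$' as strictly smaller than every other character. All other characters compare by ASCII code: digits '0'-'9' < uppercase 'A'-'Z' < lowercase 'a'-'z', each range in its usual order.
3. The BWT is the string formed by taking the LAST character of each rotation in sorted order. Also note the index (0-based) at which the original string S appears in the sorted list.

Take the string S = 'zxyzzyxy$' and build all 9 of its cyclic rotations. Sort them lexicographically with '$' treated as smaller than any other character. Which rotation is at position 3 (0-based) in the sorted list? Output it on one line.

Answer: y$zxyzzyx

Derivation:
All 9 rotations (rotation i = S[i:]+S[:i]):
  rot[0] = zxyzzyxy$
  rot[1] = xyzzyxy$z
  rot[2] = yzzyxy$zx
  rot[3] = zzyxy$zxy
  rot[4] = zyxy$zxyz
  rot[5] = yxy$zxyzz
  rot[6] = xy$zxyzzy
  rot[7] = y$zxyzzyx
  rot[8] = $zxyzzyxy
Sorted (with $ < everything):
  sorted[0] = $zxyzzyxy
  sorted[1] = xy$zxyzzy
  sorted[2] = xyzzyxy$z
  sorted[3] = y$zxyzzyx
  sorted[4] = yxy$zxyzz
  sorted[5] = yzzyxy$zx
  sorted[6] = zxyzzyxy$
  sorted[7] = zyxy$zxyz
  sorted[8] = zzyxy$zxy
sorted[3] = y$zxyzzyx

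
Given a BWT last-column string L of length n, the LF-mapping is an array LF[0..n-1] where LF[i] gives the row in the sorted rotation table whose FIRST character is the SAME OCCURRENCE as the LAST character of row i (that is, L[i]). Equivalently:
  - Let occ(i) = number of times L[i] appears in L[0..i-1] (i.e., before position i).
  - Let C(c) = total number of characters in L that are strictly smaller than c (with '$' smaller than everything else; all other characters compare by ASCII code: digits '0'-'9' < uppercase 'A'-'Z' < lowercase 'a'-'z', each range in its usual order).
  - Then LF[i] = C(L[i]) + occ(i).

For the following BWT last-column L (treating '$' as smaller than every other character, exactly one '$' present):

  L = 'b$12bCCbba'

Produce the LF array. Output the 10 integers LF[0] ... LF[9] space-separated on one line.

Answer: 6 0 1 2 7 3 4 8 9 5

Derivation:
Char counts: '$':1, '1':1, '2':1, 'C':2, 'a':1, 'b':4
C (first-col start): C('$')=0, C('1')=1, C('2')=2, C('C')=3, C('a')=5, C('b')=6
L[0]='b': occ=0, LF[0]=C('b')+0=6+0=6
L[1]='$': occ=0, LF[1]=C('$')+0=0+0=0
L[2]='1': occ=0, LF[2]=C('1')+0=1+0=1
L[3]='2': occ=0, LF[3]=C('2')+0=2+0=2
L[4]='b': occ=1, LF[4]=C('b')+1=6+1=7
L[5]='C': occ=0, LF[5]=C('C')+0=3+0=3
L[6]='C': occ=1, LF[6]=C('C')+1=3+1=4
L[7]='b': occ=2, LF[7]=C('b')+2=6+2=8
L[8]='b': occ=3, LF[8]=C('b')+3=6+3=9
L[9]='a': occ=0, LF[9]=C('a')+0=5+0=5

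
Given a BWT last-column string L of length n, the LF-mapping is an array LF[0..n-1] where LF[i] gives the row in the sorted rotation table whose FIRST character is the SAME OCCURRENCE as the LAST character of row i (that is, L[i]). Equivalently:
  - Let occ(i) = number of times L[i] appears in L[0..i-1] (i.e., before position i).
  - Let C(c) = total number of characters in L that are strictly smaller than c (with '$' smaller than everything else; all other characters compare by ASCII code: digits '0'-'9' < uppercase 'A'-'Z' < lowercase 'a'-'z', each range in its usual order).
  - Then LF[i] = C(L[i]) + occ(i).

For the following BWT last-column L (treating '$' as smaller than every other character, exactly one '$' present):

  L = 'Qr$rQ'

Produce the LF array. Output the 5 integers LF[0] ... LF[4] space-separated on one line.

Answer: 1 3 0 4 2

Derivation:
Char counts: '$':1, 'Q':2, 'r':2
C (first-col start): C('$')=0, C('Q')=1, C('r')=3
L[0]='Q': occ=0, LF[0]=C('Q')+0=1+0=1
L[1]='r': occ=0, LF[1]=C('r')+0=3+0=3
L[2]='$': occ=0, LF[2]=C('$')+0=0+0=0
L[3]='r': occ=1, LF[3]=C('r')+1=3+1=4
L[4]='Q': occ=1, LF[4]=C('Q')+1=1+1=2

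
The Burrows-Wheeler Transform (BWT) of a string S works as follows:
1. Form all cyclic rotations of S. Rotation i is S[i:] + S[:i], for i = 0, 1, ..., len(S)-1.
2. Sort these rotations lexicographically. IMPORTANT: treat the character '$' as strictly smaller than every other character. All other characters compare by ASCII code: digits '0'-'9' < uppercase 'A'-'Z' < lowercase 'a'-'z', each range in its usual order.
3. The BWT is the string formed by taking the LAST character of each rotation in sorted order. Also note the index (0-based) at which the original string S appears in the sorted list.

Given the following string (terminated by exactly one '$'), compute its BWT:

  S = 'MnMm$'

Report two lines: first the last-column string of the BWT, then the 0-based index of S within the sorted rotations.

Answer: mn$MM
2

Derivation:
All 5 rotations (rotation i = S[i:]+S[:i]):
  rot[0] = MnMm$
  rot[1] = nMm$M
  rot[2] = Mm$Mn
  rot[3] = m$MnM
  rot[4] = $MnMm
Sorted (with $ < everything):
  sorted[0] = $MnMm  (last char: 'm')
  sorted[1] = Mm$Mn  (last char: 'n')
  sorted[2] = MnMm$  (last char: '$')
  sorted[3] = m$MnM  (last char: 'M')
  sorted[4] = nMm$M  (last char: 'M')
Last column: mn$MM
Original string S is at sorted index 2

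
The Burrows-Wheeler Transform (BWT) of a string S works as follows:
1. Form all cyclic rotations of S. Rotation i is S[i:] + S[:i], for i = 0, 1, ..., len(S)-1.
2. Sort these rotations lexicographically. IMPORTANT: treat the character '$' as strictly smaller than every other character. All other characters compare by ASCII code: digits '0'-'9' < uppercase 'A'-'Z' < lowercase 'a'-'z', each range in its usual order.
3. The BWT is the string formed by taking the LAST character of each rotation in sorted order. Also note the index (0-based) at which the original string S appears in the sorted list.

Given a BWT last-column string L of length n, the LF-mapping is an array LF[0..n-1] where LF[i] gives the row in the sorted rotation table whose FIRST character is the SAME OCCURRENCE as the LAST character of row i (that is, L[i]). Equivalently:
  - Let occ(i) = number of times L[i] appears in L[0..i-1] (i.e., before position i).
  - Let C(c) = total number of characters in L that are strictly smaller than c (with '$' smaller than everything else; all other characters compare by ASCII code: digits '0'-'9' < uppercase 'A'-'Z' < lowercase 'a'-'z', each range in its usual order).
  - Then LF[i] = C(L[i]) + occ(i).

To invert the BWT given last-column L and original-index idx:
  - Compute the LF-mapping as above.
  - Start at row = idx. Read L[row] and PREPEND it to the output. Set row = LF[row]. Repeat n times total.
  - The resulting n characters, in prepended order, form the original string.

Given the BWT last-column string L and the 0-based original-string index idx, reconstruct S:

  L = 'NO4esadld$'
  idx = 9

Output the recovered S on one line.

LF mapping: 2 3 1 7 9 4 5 8 6 0
Walk LF starting at row 9, prepending L[row]:
  step 1: row=9, L[9]='$', prepend. Next row=LF[9]=0
  step 2: row=0, L[0]='N', prepend. Next row=LF[0]=2
  step 3: row=2, L[2]='4', prepend. Next row=LF[2]=1
  step 4: row=1, L[1]='O', prepend. Next row=LF[1]=3
  step 5: row=3, L[3]='e', prepend. Next row=LF[3]=7
  step 6: row=7, L[7]='l', prepend. Next row=LF[7]=8
  step 7: row=8, L[8]='d', prepend. Next row=LF[8]=6
  step 8: row=6, L[6]='d', prepend. Next row=LF[6]=5
  step 9: row=5, L[5]='a', prepend. Next row=LF[5]=4
  step 10: row=4, L[4]='s', prepend. Next row=LF[4]=9
Reversed output: saddleO4N$

Answer: saddleO4N$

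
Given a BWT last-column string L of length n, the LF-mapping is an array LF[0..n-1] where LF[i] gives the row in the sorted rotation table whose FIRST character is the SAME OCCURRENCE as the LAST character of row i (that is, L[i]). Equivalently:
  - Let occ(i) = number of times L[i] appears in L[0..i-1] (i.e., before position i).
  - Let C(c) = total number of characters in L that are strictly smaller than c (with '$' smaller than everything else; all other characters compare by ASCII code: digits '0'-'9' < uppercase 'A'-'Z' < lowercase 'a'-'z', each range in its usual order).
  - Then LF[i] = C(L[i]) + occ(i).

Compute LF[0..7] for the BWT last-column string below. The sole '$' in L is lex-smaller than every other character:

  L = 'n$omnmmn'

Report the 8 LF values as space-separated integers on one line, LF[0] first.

Char counts: '$':1, 'm':3, 'n':3, 'o':1
C (first-col start): C('$')=0, C('m')=1, C('n')=4, C('o')=7
L[0]='n': occ=0, LF[0]=C('n')+0=4+0=4
L[1]='$': occ=0, LF[1]=C('$')+0=0+0=0
L[2]='o': occ=0, LF[2]=C('o')+0=7+0=7
L[3]='m': occ=0, LF[3]=C('m')+0=1+0=1
L[4]='n': occ=1, LF[4]=C('n')+1=4+1=5
L[5]='m': occ=1, LF[5]=C('m')+1=1+1=2
L[6]='m': occ=2, LF[6]=C('m')+2=1+2=3
L[7]='n': occ=2, LF[7]=C('n')+2=4+2=6

Answer: 4 0 7 1 5 2 3 6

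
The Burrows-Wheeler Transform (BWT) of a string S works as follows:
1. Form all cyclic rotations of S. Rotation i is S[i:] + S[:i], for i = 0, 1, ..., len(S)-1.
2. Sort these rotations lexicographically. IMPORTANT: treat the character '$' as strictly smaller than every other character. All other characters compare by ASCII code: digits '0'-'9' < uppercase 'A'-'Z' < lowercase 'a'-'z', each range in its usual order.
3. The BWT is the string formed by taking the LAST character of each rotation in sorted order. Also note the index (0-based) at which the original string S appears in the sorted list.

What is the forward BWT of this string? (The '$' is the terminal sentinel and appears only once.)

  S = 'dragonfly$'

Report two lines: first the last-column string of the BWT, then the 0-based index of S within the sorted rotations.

All 10 rotations (rotation i = S[i:]+S[:i]):
  rot[0] = dragonfly$
  rot[1] = ragonfly$d
  rot[2] = agonfly$dr
  rot[3] = gonfly$dra
  rot[4] = onfly$drag
  rot[5] = nfly$drago
  rot[6] = fly$dragon
  rot[7] = ly$dragonf
  rot[8] = y$dragonfl
  rot[9] = $dragonfly
Sorted (with $ < everything):
  sorted[0] = $dragonfly  (last char: 'y')
  sorted[1] = agonfly$dr  (last char: 'r')
  sorted[2] = dragonfly$  (last char: '$')
  sorted[3] = fly$dragon  (last char: 'n')
  sorted[4] = gonfly$dra  (last char: 'a')
  sorted[5] = ly$dragonf  (last char: 'f')
  sorted[6] = nfly$drago  (last char: 'o')
  sorted[7] = onfly$drag  (last char: 'g')
  sorted[8] = ragonfly$d  (last char: 'd')
  sorted[9] = y$dragonfl  (last char: 'l')
Last column: yr$nafogdl
Original string S is at sorted index 2

Answer: yr$nafogdl
2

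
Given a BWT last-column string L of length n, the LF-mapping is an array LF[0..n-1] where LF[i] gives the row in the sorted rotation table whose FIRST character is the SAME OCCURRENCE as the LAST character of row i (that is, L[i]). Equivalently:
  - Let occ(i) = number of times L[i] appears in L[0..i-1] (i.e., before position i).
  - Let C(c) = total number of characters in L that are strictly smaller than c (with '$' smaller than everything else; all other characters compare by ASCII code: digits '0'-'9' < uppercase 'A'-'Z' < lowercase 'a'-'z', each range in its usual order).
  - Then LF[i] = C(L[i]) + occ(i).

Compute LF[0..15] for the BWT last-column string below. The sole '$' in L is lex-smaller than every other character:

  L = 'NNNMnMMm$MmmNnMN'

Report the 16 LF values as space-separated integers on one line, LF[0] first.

Char counts: '$':1, 'M':5, 'N':5, 'm':3, 'n':2
C (first-col start): C('$')=0, C('M')=1, C('N')=6, C('m')=11, C('n')=14
L[0]='N': occ=0, LF[0]=C('N')+0=6+0=6
L[1]='N': occ=1, LF[1]=C('N')+1=6+1=7
L[2]='N': occ=2, LF[2]=C('N')+2=6+2=8
L[3]='M': occ=0, LF[3]=C('M')+0=1+0=1
L[4]='n': occ=0, LF[4]=C('n')+0=14+0=14
L[5]='M': occ=1, LF[5]=C('M')+1=1+1=2
L[6]='M': occ=2, LF[6]=C('M')+2=1+2=3
L[7]='m': occ=0, LF[7]=C('m')+0=11+0=11
L[8]='$': occ=0, LF[8]=C('$')+0=0+0=0
L[9]='M': occ=3, LF[9]=C('M')+3=1+3=4
L[10]='m': occ=1, LF[10]=C('m')+1=11+1=12
L[11]='m': occ=2, LF[11]=C('m')+2=11+2=13
L[12]='N': occ=3, LF[12]=C('N')+3=6+3=9
L[13]='n': occ=1, LF[13]=C('n')+1=14+1=15
L[14]='M': occ=4, LF[14]=C('M')+4=1+4=5
L[15]='N': occ=4, LF[15]=C('N')+4=6+4=10

Answer: 6 7 8 1 14 2 3 11 0 4 12 13 9 15 5 10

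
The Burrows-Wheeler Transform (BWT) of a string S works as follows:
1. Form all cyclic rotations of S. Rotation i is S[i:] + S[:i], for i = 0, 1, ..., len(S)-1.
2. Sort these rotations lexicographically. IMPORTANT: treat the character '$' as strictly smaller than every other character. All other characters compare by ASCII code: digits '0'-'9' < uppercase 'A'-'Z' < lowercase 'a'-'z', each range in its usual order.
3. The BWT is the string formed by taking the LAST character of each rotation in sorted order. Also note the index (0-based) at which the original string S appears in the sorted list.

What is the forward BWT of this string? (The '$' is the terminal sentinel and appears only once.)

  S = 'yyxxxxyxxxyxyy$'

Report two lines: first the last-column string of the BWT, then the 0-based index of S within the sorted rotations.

All 15 rotations (rotation i = S[i:]+S[:i]):
  rot[0] = yyxxxxyxxxyxyy$
  rot[1] = yxxxxyxxxyxyy$y
  rot[2] = xxxxyxxxyxyy$yy
  rot[3] = xxxyxxxyxyy$yyx
  rot[4] = xxyxxxyxyy$yyxx
  rot[5] = xyxxxyxyy$yyxxx
  rot[6] = yxxxyxyy$yyxxxx
  rot[7] = xxxyxyy$yyxxxxy
  rot[8] = xxyxyy$yyxxxxyx
  rot[9] = xyxyy$yyxxxxyxx
  rot[10] = yxyy$yyxxxxyxxx
  rot[11] = xyy$yyxxxxyxxxy
  rot[12] = yy$yyxxxxyxxxyx
  rot[13] = y$yyxxxxyxxxyxy
  rot[14] = $yyxxxxyxxxyxyy
Sorted (with $ < everything):
  sorted[0] = $yyxxxxyxxxyxyy  (last char: 'y')
  sorted[1] = xxxxyxxxyxyy$yy  (last char: 'y')
  sorted[2] = xxxyxxxyxyy$yyx  (last char: 'x')
  sorted[3] = xxxyxyy$yyxxxxy  (last char: 'y')
  sorted[4] = xxyxxxyxyy$yyxx  (last char: 'x')
  sorted[5] = xxyxyy$yyxxxxyx  (last char: 'x')
  sorted[6] = xyxxxyxyy$yyxxx  (last char: 'x')
  sorted[7] = xyxyy$yyxxxxyxx  (last char: 'x')
  sorted[8] = xyy$yyxxxxyxxxy  (last char: 'y')
  sorted[9] = y$yyxxxxyxxxyxy  (last char: 'y')
  sorted[10] = yxxxxyxxxyxyy$y  (last char: 'y')
  sorted[11] = yxxxyxyy$yyxxxx  (last char: 'x')
  sorted[12] = yxyy$yyxxxxyxxx  (last char: 'x')
  sorted[13] = yy$yyxxxxyxxxyx  (last char: 'x')
  sorted[14] = yyxxxxyxxxyxyy$  (last char: '$')
Last column: yyxyxxxxyyyxxx$
Original string S is at sorted index 14

Answer: yyxyxxxxyyyxxx$
14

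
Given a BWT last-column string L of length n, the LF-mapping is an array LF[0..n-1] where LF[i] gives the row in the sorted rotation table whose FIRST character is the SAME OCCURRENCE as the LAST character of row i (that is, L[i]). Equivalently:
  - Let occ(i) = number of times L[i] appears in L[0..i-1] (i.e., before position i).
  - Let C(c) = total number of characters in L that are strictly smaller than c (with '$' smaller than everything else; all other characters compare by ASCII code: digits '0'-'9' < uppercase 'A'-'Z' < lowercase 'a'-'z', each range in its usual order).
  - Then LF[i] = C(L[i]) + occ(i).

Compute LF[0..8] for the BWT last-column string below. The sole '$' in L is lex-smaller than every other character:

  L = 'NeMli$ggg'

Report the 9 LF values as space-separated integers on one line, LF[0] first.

Answer: 2 3 1 8 7 0 4 5 6

Derivation:
Char counts: '$':1, 'M':1, 'N':1, 'e':1, 'g':3, 'i':1, 'l':1
C (first-col start): C('$')=0, C('M')=1, C('N')=2, C('e')=3, C('g')=4, C('i')=7, C('l')=8
L[0]='N': occ=0, LF[0]=C('N')+0=2+0=2
L[1]='e': occ=0, LF[1]=C('e')+0=3+0=3
L[2]='M': occ=0, LF[2]=C('M')+0=1+0=1
L[3]='l': occ=0, LF[3]=C('l')+0=8+0=8
L[4]='i': occ=0, LF[4]=C('i')+0=7+0=7
L[5]='$': occ=0, LF[5]=C('$')+0=0+0=0
L[6]='g': occ=0, LF[6]=C('g')+0=4+0=4
L[7]='g': occ=1, LF[7]=C('g')+1=4+1=5
L[8]='g': occ=2, LF[8]=C('g')+2=4+2=6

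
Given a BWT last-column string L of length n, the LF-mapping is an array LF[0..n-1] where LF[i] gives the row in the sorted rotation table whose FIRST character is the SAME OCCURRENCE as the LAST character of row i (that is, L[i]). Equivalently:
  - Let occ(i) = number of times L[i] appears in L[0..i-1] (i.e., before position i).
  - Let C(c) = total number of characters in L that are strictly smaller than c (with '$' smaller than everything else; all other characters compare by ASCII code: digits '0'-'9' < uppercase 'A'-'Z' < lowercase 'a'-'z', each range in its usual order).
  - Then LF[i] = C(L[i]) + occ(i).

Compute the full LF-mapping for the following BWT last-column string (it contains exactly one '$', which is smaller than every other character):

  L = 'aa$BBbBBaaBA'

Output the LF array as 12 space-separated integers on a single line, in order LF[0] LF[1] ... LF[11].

Char counts: '$':1, 'A':1, 'B':5, 'a':4, 'b':1
C (first-col start): C('$')=0, C('A')=1, C('B')=2, C('a')=7, C('b')=11
L[0]='a': occ=0, LF[0]=C('a')+0=7+0=7
L[1]='a': occ=1, LF[1]=C('a')+1=7+1=8
L[2]='$': occ=0, LF[2]=C('$')+0=0+0=0
L[3]='B': occ=0, LF[3]=C('B')+0=2+0=2
L[4]='B': occ=1, LF[4]=C('B')+1=2+1=3
L[5]='b': occ=0, LF[5]=C('b')+0=11+0=11
L[6]='B': occ=2, LF[6]=C('B')+2=2+2=4
L[7]='B': occ=3, LF[7]=C('B')+3=2+3=5
L[8]='a': occ=2, LF[8]=C('a')+2=7+2=9
L[9]='a': occ=3, LF[9]=C('a')+3=7+3=10
L[10]='B': occ=4, LF[10]=C('B')+4=2+4=6
L[11]='A': occ=0, LF[11]=C('A')+0=1+0=1

Answer: 7 8 0 2 3 11 4 5 9 10 6 1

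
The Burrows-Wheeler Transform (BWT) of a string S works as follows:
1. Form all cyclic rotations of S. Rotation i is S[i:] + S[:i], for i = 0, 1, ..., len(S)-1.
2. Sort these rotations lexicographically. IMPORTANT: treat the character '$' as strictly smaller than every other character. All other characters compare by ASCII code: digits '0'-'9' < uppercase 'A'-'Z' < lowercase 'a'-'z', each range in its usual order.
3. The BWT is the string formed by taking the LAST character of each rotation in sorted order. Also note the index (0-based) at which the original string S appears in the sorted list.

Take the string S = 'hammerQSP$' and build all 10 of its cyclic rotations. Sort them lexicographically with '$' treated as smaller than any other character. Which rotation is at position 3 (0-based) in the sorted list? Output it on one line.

All 10 rotations (rotation i = S[i:]+S[:i]):
  rot[0] = hammerQSP$
  rot[1] = ammerQSP$h
  rot[2] = mmerQSP$ha
  rot[3] = merQSP$ham
  rot[4] = erQSP$hamm
  rot[5] = rQSP$hamme
  rot[6] = QSP$hammer
  rot[7] = SP$hammerQ
  rot[8] = P$hammerQS
  rot[9] = $hammerQSP
Sorted (with $ < everything):
  sorted[0] = $hammerQSP
  sorted[1] = P$hammerQS
  sorted[2] = QSP$hammer
  sorted[3] = SP$hammerQ
  sorted[4] = ammerQSP$h
  sorted[5] = erQSP$hamm
  sorted[6] = hammerQSP$
  sorted[7] = merQSP$ham
  sorted[8] = mmerQSP$ha
  sorted[9] = rQSP$hamme
sorted[3] = SP$hammerQ

Answer: SP$hammerQ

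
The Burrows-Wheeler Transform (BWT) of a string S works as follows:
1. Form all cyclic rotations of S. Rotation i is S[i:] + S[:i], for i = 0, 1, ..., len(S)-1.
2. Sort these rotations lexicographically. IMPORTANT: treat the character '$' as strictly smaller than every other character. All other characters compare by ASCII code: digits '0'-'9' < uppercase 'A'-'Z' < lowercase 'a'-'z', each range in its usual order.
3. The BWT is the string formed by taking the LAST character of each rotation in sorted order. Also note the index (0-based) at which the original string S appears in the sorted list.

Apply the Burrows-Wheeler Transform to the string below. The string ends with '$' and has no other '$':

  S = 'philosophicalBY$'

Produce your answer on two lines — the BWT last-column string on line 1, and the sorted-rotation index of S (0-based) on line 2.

All 16 rotations (rotation i = S[i:]+S[:i]):
  rot[0] = philosophicalBY$
  rot[1] = hilosophicalBY$p
  rot[2] = ilosophicalBY$ph
  rot[3] = losophicalBY$phi
  rot[4] = osophicalBY$phil
  rot[5] = sophicalBY$philo
  rot[6] = ophicalBY$philos
  rot[7] = phicalBY$philoso
  rot[8] = hicalBY$philosop
  rot[9] = icalBY$philosoph
  rot[10] = calBY$philosophi
  rot[11] = alBY$philosophic
  rot[12] = lBY$philosophica
  rot[13] = BY$philosophical
  rot[14] = Y$philosophicalB
  rot[15] = $philosophicalBY
Sorted (with $ < everything):
  sorted[0] = $philosophicalBY  (last char: 'Y')
  sorted[1] = BY$philosophical  (last char: 'l')
  sorted[2] = Y$philosophicalB  (last char: 'B')
  sorted[3] = alBY$philosophic  (last char: 'c')
  sorted[4] = calBY$philosophi  (last char: 'i')
  sorted[5] = hicalBY$philosop  (last char: 'p')
  sorted[6] = hilosophicalBY$p  (last char: 'p')
  sorted[7] = icalBY$philosoph  (last char: 'h')
  sorted[8] = ilosophicalBY$ph  (last char: 'h')
  sorted[9] = lBY$philosophica  (last char: 'a')
  sorted[10] = losophicalBY$phi  (last char: 'i')
  sorted[11] = ophicalBY$philos  (last char: 's')
  sorted[12] = osophicalBY$phil  (last char: 'l')
  sorted[13] = phicalBY$philoso  (last char: 'o')
  sorted[14] = philosophicalBY$  (last char: '$')
  sorted[15] = sophicalBY$philo  (last char: 'o')
Last column: YlBcipphhaislo$o
Original string S is at sorted index 14

Answer: YlBcipphhaislo$o
14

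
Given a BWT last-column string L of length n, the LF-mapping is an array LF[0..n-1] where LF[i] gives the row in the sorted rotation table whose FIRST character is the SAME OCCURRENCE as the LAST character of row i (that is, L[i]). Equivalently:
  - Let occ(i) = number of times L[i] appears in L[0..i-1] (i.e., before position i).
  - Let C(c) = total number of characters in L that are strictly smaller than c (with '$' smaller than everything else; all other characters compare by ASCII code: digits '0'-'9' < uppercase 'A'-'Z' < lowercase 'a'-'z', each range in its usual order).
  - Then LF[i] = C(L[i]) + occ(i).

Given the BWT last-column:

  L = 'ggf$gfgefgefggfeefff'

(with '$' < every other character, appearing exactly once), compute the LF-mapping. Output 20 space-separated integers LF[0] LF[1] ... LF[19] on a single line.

Char counts: '$':1, 'e':4, 'f':8, 'g':7
C (first-col start): C('$')=0, C('e')=1, C('f')=5, C('g')=13
L[0]='g': occ=0, LF[0]=C('g')+0=13+0=13
L[1]='g': occ=1, LF[1]=C('g')+1=13+1=14
L[2]='f': occ=0, LF[2]=C('f')+0=5+0=5
L[3]='$': occ=0, LF[3]=C('$')+0=0+0=0
L[4]='g': occ=2, LF[4]=C('g')+2=13+2=15
L[5]='f': occ=1, LF[5]=C('f')+1=5+1=6
L[6]='g': occ=3, LF[6]=C('g')+3=13+3=16
L[7]='e': occ=0, LF[7]=C('e')+0=1+0=1
L[8]='f': occ=2, LF[8]=C('f')+2=5+2=7
L[9]='g': occ=4, LF[9]=C('g')+4=13+4=17
L[10]='e': occ=1, LF[10]=C('e')+1=1+1=2
L[11]='f': occ=3, LF[11]=C('f')+3=5+3=8
L[12]='g': occ=5, LF[12]=C('g')+5=13+5=18
L[13]='g': occ=6, LF[13]=C('g')+6=13+6=19
L[14]='f': occ=4, LF[14]=C('f')+4=5+4=9
L[15]='e': occ=2, LF[15]=C('e')+2=1+2=3
L[16]='e': occ=3, LF[16]=C('e')+3=1+3=4
L[17]='f': occ=5, LF[17]=C('f')+5=5+5=10
L[18]='f': occ=6, LF[18]=C('f')+6=5+6=11
L[19]='f': occ=7, LF[19]=C('f')+7=5+7=12

Answer: 13 14 5 0 15 6 16 1 7 17 2 8 18 19 9 3 4 10 11 12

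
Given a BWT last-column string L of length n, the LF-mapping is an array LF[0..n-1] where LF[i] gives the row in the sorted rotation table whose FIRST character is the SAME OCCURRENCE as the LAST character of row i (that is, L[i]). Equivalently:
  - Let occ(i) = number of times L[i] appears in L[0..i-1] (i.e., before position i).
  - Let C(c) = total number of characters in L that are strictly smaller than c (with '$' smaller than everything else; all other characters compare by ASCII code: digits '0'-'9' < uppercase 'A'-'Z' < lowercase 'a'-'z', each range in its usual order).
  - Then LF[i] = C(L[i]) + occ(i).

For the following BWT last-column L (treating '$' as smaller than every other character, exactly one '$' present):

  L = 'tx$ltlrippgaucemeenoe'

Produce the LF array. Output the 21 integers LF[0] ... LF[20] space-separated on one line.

Char counts: '$':1, 'a':1, 'c':1, 'e':4, 'g':1, 'i':1, 'l':2, 'm':1, 'n':1, 'o':1, 'p':2, 'r':1, 't':2, 'u':1, 'x':1
C (first-col start): C('$')=0, C('a')=1, C('c')=2, C('e')=3, C('g')=7, C('i')=8, C('l')=9, C('m')=11, C('n')=12, C('o')=13, C('p')=14, C('r')=16, C('t')=17, C('u')=19, C('x')=20
L[0]='t': occ=0, LF[0]=C('t')+0=17+0=17
L[1]='x': occ=0, LF[1]=C('x')+0=20+0=20
L[2]='$': occ=0, LF[2]=C('$')+0=0+0=0
L[3]='l': occ=0, LF[3]=C('l')+0=9+0=9
L[4]='t': occ=1, LF[4]=C('t')+1=17+1=18
L[5]='l': occ=1, LF[5]=C('l')+1=9+1=10
L[6]='r': occ=0, LF[6]=C('r')+0=16+0=16
L[7]='i': occ=0, LF[7]=C('i')+0=8+0=8
L[8]='p': occ=0, LF[8]=C('p')+0=14+0=14
L[9]='p': occ=1, LF[9]=C('p')+1=14+1=15
L[10]='g': occ=0, LF[10]=C('g')+0=7+0=7
L[11]='a': occ=0, LF[11]=C('a')+0=1+0=1
L[12]='u': occ=0, LF[12]=C('u')+0=19+0=19
L[13]='c': occ=0, LF[13]=C('c')+0=2+0=2
L[14]='e': occ=0, LF[14]=C('e')+0=3+0=3
L[15]='m': occ=0, LF[15]=C('m')+0=11+0=11
L[16]='e': occ=1, LF[16]=C('e')+1=3+1=4
L[17]='e': occ=2, LF[17]=C('e')+2=3+2=5
L[18]='n': occ=0, LF[18]=C('n')+0=12+0=12
L[19]='o': occ=0, LF[19]=C('o')+0=13+0=13
L[20]='e': occ=3, LF[20]=C('e')+3=3+3=6

Answer: 17 20 0 9 18 10 16 8 14 15 7 1 19 2 3 11 4 5 12 13 6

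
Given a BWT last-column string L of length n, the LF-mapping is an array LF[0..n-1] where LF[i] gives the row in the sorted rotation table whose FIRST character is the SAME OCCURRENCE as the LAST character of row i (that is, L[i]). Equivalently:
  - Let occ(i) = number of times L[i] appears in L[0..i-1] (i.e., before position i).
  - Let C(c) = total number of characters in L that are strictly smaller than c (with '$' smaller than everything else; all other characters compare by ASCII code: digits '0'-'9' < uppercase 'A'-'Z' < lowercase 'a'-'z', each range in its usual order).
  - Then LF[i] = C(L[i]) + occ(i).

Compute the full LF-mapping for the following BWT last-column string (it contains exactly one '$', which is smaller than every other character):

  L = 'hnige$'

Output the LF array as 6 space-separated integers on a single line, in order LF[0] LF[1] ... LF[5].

Answer: 3 5 4 2 1 0

Derivation:
Char counts: '$':1, 'e':1, 'g':1, 'h':1, 'i':1, 'n':1
C (first-col start): C('$')=0, C('e')=1, C('g')=2, C('h')=3, C('i')=4, C('n')=5
L[0]='h': occ=0, LF[0]=C('h')+0=3+0=3
L[1]='n': occ=0, LF[1]=C('n')+0=5+0=5
L[2]='i': occ=0, LF[2]=C('i')+0=4+0=4
L[3]='g': occ=0, LF[3]=C('g')+0=2+0=2
L[4]='e': occ=0, LF[4]=C('e')+0=1+0=1
L[5]='$': occ=0, LF[5]=C('$')+0=0+0=0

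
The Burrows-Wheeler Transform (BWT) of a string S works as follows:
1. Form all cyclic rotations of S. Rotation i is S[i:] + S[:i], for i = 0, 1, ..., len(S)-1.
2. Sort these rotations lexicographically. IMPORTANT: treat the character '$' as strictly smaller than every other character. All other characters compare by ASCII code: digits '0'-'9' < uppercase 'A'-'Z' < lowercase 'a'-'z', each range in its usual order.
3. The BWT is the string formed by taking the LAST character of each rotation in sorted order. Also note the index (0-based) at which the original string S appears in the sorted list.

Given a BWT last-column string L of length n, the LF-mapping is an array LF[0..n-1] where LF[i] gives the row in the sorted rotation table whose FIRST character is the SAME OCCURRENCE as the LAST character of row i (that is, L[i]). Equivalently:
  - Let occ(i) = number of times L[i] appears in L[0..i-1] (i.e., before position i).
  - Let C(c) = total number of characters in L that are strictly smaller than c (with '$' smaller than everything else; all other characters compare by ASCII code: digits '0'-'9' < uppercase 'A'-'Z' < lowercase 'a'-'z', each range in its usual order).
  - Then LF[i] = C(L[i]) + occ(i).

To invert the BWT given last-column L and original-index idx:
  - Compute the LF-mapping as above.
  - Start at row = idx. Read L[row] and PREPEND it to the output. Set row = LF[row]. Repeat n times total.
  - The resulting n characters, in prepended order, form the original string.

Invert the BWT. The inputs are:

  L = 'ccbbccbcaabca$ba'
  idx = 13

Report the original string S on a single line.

LF mapping: 10 11 5 6 12 13 7 14 1 2 8 15 3 0 9 4
Walk LF starting at row 13, prepending L[row]:
  step 1: row=13, L[13]='$', prepend. Next row=LF[13]=0
  step 2: row=0, L[0]='c', prepend. Next row=LF[0]=10
  step 3: row=10, L[10]='b', prepend. Next row=LF[10]=8
  step 4: row=8, L[8]='a', prepend. Next row=LF[8]=1
  step 5: row=1, L[1]='c', prepend. Next row=LF[1]=11
  step 6: row=11, L[11]='c', prepend. Next row=LF[11]=15
  step 7: row=15, L[15]='a', prepend. Next row=LF[15]=4
  step 8: row=4, L[4]='c', prepend. Next row=LF[4]=12
  step 9: row=12, L[12]='a', prepend. Next row=LF[12]=3
  step 10: row=3, L[3]='b', prepend. Next row=LF[3]=6
  step 11: row=6, L[6]='b', prepend. Next row=LF[6]=7
  step 12: row=7, L[7]='c', prepend. Next row=LF[7]=14
  step 13: row=14, L[14]='b', prepend. Next row=LF[14]=9
  step 14: row=9, L[9]='a', prepend. Next row=LF[9]=2
  step 15: row=2, L[2]='b', prepend. Next row=LF[2]=5
  step 16: row=5, L[5]='c', prepend. Next row=LF[5]=13
Reversed output: cbabcbbacaccabc$

Answer: cbabcbbacaccabc$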